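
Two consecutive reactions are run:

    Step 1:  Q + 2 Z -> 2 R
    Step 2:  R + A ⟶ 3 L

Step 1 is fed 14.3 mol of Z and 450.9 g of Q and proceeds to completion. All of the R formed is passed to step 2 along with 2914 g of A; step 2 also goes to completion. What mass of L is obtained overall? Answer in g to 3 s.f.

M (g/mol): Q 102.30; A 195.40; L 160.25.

4240 g

Step 1:
n(Z) = 14.30 mol
n(Q) = 450.9 / 102.30 = 4.408 mol
n/ν for Z = 14.30/2 = 7.150
n/ν for Q = 4.408/1 = 4.408
Smallest n/ν is Q → limiting reagent.
n(R) produced = (2/1) × 4.408 = 8.816 mol
Step 2:
n(R) available = 8.816 mol
n(A) = 2914 / 195.40 = 14.91 mol
n/ν for R = 8.816/1 = 8.816
n/ν for A = 14.91/1 = 14.91
Smallest n/ν is R → limiting reagent.
n(L) = (3/1) × 8.816 = 26.45 mol
mass = 26.45 × 160.25 = 4239 g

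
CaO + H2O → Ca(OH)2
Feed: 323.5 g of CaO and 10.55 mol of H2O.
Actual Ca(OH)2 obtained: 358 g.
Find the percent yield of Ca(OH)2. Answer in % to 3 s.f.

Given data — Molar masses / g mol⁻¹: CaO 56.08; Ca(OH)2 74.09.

83.8 %

n(CaO) = 323.5 / 56.08 = 5.769 mol
n(H2O) = 10.55 mol
n/ν for CaO = 5.769/1 = 5.769
n/ν for H2O = 10.55/1 = 10.55
Smallest n/ν is CaO → limiting reagent.
theoretical n(Ca(OH)2) = (1/1) × 5.769 = 5.769 mol → 427.4 g
% yield = 358 / 427.4 × 100 = 83.76 %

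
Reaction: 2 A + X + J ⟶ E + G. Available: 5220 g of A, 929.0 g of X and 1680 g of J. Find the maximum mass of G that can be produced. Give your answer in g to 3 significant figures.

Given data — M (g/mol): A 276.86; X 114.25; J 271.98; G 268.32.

n(A) = 5220 / 276.86 = 18.85 mol
n(X) = 929.0 / 114.25 = 8.131 mol
n(J) = 1680 / 271.98 = 6.177 mol
n/ν for A = 18.85/2 = 9.425
n/ν for X = 8.131/1 = 8.131
n/ν for J = 6.177/1 = 6.177
Smallest n/ν is J → limiting reagent.
n(G) = (1/1) × 6.177 = 6.177 mol
mass = 6.177 × 268.32 = 1657 g

1660 g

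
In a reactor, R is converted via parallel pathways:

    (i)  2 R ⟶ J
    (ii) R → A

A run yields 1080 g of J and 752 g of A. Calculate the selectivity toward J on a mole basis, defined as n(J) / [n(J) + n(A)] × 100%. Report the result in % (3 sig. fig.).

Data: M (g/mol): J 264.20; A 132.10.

n(J) = 1080 / 264.20 = 4.088 mol
n(A) = 752 / 132.10 = 5.693 mol
selectivity = 4.088/(4.088+5.693) × 100 = 41.80 %

41.8 %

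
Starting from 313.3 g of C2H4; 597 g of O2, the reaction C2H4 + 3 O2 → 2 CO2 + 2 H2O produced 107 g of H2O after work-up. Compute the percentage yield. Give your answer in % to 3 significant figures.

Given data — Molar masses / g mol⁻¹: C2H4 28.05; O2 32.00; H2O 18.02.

n(C2H4) = 313.3 / 28.05 = 11.17 mol
n(O2) = 597.0 / 32.00 = 18.66 mol
n/ν → C2H4: 11.17, O2: 6.220; O2 is limiting.
theoretical n(H2O) = (2/3) × 18.66 = 12.44 mol → 224.2 g
% yield = 107 / 224.2 × 100 = 47.73 %

47.7 %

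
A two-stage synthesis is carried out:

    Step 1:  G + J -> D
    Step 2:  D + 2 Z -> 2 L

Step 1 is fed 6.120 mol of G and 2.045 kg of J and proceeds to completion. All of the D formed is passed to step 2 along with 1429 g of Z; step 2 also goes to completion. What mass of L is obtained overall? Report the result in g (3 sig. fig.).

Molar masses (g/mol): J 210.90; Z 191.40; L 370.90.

Step 1:
n(G) = 6.120 mol
n(J) = 2.045×1000 / 210.90 = 9.697 mol
n/ν for G = 6.120/1 = 6.120
n/ν for J = 9.697/1 = 9.697
Smallest n/ν is G → limiting reagent.
n(D) produced = (1/1) × 6.120 = 6.120 mol
Step 2:
n(D) available = 6.120 mol
n(Z) = 1429 / 191.40 = 7.466 mol
n/ν for D = 6.120/1 = 6.120
n/ν for Z = 7.466/2 = 3.733
Smallest n/ν is Z → limiting reagent.
n(L) = (2/2) × 7.466 = 7.466 mol
mass = 7.466 × 370.90 = 2769 g

2770 g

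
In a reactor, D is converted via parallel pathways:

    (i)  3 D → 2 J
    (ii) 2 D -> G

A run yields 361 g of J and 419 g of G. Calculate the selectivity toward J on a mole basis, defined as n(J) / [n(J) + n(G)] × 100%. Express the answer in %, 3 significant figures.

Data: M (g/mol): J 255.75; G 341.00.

53.5 %

n(J) = 361 / 255.75 = 1.412 mol
n(G) = 419 / 341.00 = 1.229 mol
selectivity = 1.412/(1.412+1.229) × 100 = 53.46 %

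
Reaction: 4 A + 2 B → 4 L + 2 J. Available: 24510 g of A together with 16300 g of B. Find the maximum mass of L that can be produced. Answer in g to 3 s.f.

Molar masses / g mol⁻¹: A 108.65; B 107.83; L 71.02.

n(A) = 24510 / 108.65 = 225.6 mol
n(B) = 16300 / 107.83 = 151.2 mol
n/ν for A = 225.6/4 = 56.40
n/ν for B = 151.2/2 = 75.60
Smallest n/ν is A → limiting reagent.
n(L) = (4/4) × 225.6 = 225.6 mol
mass = 225.6 × 71.02 = 16020 g

16000 g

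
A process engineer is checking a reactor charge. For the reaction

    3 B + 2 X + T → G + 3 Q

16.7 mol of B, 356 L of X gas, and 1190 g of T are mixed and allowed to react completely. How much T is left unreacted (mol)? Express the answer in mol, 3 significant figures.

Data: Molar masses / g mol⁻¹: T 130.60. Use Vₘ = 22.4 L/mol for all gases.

n(B) = 16.70 mol
n(X) = 356.0 / 22.4 = 15.89 mol
n(T) = 1190 / 130.60 = 9.112 mol
n/ν → B: 5.567, X: 7.945, T: 9.112; B is limiting.
T consumed = (1/3) × 16.70 = 5.567 mol
T remaining = 9.112 − 5.567 = 3.545 mol

3.55 mol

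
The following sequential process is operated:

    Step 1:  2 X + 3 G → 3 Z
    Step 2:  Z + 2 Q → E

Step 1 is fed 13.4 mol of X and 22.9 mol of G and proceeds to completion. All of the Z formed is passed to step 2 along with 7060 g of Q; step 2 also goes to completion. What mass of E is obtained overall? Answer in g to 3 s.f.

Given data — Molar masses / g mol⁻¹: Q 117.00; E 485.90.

Step 1:
n(X) = 13.40 mol
n(G) = 22.90 mol
n/ν for X = 13.40/2 = 6.700
n/ν for G = 22.90/3 = 7.633
Smallest n/ν is X → limiting reagent.
n(Z) produced = (3/2) × 13.40 = 20.10 mol
Step 2:
n(Z) available = 20.10 mol
n(Q) = 7060 / 117.00 = 60.34 mol
n/ν for Z = 20.10/1 = 20.10
n/ν for Q = 60.34/2 = 30.17
Smallest n/ν is Z → limiting reagent.
n(E) = (1/1) × 20.10 = 20.10 mol
mass = 20.10 × 485.90 = 9767 g

9770 g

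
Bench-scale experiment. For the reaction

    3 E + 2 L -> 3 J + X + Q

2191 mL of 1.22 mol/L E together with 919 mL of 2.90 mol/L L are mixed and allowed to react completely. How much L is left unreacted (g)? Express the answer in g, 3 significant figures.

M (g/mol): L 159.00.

140 g

n(E) = 1.22 × 2191/1000 = 2.673 mol
n(L) = 2.90 × 919.0/1000 = 2.665 mol
n/ν for E = 2.673/3 = 0.8910
n/ν for L = 2.665/2 = 1.333
Smallest n/ν is E → limiting reagent.
L consumed = (2/3) × 2.673 = 1.782 mol
L remaining = 2.665 − 1.782 = 0.8830 mol
mass = 0.8830 × 159.00 = 140.4 g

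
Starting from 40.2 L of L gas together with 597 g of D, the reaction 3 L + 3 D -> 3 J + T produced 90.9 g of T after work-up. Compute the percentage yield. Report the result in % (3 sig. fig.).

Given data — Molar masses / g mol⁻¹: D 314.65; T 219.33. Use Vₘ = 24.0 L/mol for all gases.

n(L) = 40.20 / 24.0 = 1.675 mol
n(D) = 597.0 / 314.65 = 1.897 mol
n/ν → L: 0.5583, D: 0.6323; L is limiting.
theoretical n(T) = (1/3) × 1.675 = 0.5583 mol → 122.5 g
% yield = 90.9 / 122.5 × 100 = 74.20 %

74.2 %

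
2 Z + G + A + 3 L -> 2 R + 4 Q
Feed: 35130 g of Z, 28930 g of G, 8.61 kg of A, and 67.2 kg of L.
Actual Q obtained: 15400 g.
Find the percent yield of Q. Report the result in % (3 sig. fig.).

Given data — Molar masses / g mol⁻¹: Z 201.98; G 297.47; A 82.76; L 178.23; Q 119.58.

n(Z) = 35130 / 201.98 = 173.9 mol
n(G) = 28930 / 297.47 = 97.25 mol
n(A) = 8.610×1000 / 82.76 = 104.0 mol
n(L) = 67.20×1000 / 178.23 = 377.0 mol
n/ν for Z = 173.9/2 = 86.95
n/ν for G = 97.25/1 = 97.25
n/ν for A = 104.0/1 = 104.0
n/ν for L = 377.0/3 = 125.7
Smallest n/ν is Z → limiting reagent.
theoretical n(Q) = (4/2) × 173.9 = 347.8 mol → 41590 g
% yield = 15400 / 41590 × 100 = 37.03 %

37.0 %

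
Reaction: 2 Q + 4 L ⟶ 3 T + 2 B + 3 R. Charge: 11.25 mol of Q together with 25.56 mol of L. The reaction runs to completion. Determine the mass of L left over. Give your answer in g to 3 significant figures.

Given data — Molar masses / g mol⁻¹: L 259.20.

793 g

n(Q) = 11.25 mol
n(L) = 25.56 mol
n/ν → Q: 5.625, L: 6.390; Q is limiting.
L consumed = (4/2) × 11.25 = 22.50 mol
L remaining = 25.56 − 22.50 = 3.060 mol
mass = 3.060 × 259.20 = 793.2 g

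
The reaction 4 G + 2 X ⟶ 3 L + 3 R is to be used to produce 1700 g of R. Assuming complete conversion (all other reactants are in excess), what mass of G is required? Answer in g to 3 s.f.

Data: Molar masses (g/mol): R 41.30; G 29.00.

n(R) = 1700 / 41.30 = 41.16 mol
n(G) = (4/3) × 41.16 = 54.88 mol
mass = 54.88 × 29.00 = 1592 g

1590 g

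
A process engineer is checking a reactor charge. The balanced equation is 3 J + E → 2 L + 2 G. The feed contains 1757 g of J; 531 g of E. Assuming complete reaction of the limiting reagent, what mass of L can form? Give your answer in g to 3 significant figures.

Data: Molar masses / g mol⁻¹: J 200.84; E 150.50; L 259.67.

n(J) = 1757 / 200.84 = 8.748 mol
n(E) = 531.0 / 150.50 = 3.528 mol
n/ν → J: 2.916, E: 3.528; J is limiting.
n(L) = (2/3) × 8.748 = 5.832 mol
mass = 5.832 × 259.67 = 1514 g

1510 g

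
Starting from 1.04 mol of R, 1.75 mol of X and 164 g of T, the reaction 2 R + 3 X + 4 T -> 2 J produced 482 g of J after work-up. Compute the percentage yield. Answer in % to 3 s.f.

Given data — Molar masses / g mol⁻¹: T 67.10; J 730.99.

n(R) = 1.040 mol
n(X) = 1.750 mol
n(T) = 164.0 / 67.10 = 2.444 mol
n/ν for R = 1.040/2 = 0.5200
n/ν for X = 1.750/3 = 0.5833
n/ν for T = 2.444/4 = 0.6110
Smallest n/ν is R → limiting reagent.
theoretical n(J) = (2/2) × 1.040 = 1.040 mol → 760.2 g
% yield = 482 / 760.2 × 100 = 63.40 %

63.4 %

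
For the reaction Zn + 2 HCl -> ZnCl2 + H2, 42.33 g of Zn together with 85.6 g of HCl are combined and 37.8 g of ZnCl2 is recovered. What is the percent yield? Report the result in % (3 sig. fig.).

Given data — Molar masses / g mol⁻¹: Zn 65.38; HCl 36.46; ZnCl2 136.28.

42.8 %

n(Zn) = 42.33 / 65.38 = 0.6474 mol
n(HCl) = 85.60 / 36.46 = 2.348 mol
n/ν for Zn = 0.6474/1 = 0.6474
n/ν for HCl = 2.348/2 = 1.174
Smallest n/ν is Zn → limiting reagent.
theoretical n(ZnCl2) = (1/1) × 0.6474 = 0.6474 mol → 88.23 g
% yield = 37.8 / 88.23 × 100 = 42.84 %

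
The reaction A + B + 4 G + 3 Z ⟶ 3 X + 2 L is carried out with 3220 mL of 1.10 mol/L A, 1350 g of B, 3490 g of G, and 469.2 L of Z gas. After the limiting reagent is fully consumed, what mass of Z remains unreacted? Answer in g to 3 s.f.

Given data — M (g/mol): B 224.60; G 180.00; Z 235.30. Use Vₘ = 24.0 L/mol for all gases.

2100 g

n(A) = 1.10 × 3220/1000 = 3.542 mol
n(B) = 1350 / 224.60 = 6.011 mol
n(G) = 3490 / 180.00 = 19.39 mol
n(Z) = 469.2 / 24.0 = 19.55 mol
n/ν for A = 3.542/1 = 3.542
n/ν for B = 6.011/1 = 6.011
n/ν for G = 19.39/4 = 4.848
n/ν for Z = 19.55/3 = 6.517
Smallest n/ν is A → limiting reagent.
Z consumed = (3/1) × 3.542 = 10.63 mol
Z remaining = 19.55 − 10.63 = 8.920 mol
mass = 8.920 × 235.30 = 2099 g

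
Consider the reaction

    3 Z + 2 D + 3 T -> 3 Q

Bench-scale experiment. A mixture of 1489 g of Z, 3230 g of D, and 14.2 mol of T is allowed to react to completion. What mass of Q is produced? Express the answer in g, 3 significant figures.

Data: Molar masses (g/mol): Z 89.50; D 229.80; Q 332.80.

n(Z) = 1489 / 89.50 = 16.64 mol
n(D) = 3230 / 229.80 = 14.06 mol
n(T) = 14.20 mol
n/ν for Z = 16.64/3 = 5.547
n/ν for D = 14.06/2 = 7.030
n/ν for T = 14.20/3 = 4.733
Smallest n/ν is T → limiting reagent.
n(Q) = (3/3) × 14.20 = 14.20 mol
mass = 14.20 × 332.80 = 4726 g

4730 g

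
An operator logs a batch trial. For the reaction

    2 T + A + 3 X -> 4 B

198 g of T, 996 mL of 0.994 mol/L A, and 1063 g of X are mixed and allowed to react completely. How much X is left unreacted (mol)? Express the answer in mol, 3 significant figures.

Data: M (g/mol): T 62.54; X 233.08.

1.59 mol

n(T) = 198.0 / 62.54 = 3.166 mol
n(A) = 0.994 × 996.0/1000 = 0.9900 mol
n(X) = 1063 / 233.08 = 4.561 mol
n/ν for T = 3.166/2 = 1.583
n/ν for A = 0.9900/1 = 0.9900
n/ν for X = 4.561/3 = 1.520
Smallest n/ν is A → limiting reagent.
X consumed = (3/1) × 0.9900 = 2.970 mol
X remaining = 4.561 − 2.970 = 1.591 mol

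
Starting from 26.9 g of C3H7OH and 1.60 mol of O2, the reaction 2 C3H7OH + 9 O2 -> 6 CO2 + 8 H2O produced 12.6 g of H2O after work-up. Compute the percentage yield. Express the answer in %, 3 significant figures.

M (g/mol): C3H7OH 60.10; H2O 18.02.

n(C3H7OH) = 26.90 / 60.10 = 0.4476 mol
n(O2) = 1.600 mol
n/ν → C3H7OH: 0.2238, O2: 0.1778; O2 is limiting.
theoretical n(H2O) = (8/9) × 1.600 = 1.422 mol → 25.62 g
% yield = 12.6 / 25.62 × 100 = 49.18 %

49.2 %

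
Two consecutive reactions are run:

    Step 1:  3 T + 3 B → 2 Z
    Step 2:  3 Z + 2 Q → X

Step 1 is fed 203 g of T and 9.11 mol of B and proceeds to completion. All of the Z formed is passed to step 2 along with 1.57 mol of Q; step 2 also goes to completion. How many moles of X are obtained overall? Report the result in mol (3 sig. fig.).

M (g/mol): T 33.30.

0.785 mol

Step 1:
n(T) = 203.0 / 33.30 = 6.096 mol
n(B) = 9.110 mol
n/ν → T: 2.032, B: 3.037; T is limiting.
n(Z) produced = (2/3) × 6.096 = 4.064 mol
Step 2:
n(Z) available = 4.064 mol
n(Q) = 1.570 mol
n/ν → Z: 1.355, Q: 0.7850; Q is limiting.
n(X) = (1/2) × 1.570 = 0.7850 mol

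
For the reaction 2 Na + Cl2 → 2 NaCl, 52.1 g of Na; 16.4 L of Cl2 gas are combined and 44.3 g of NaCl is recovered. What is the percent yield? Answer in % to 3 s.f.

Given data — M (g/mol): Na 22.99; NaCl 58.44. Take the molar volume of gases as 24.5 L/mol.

56.6 %

n(Na) = 52.10 / 22.99 = 2.266 mol
n(Cl2) = 16.40 / 24.5 = 0.6694 mol
n/ν for Na = 2.266/2 = 1.133
n/ν for Cl2 = 0.6694/1 = 0.6694
Smallest n/ν is Cl2 → limiting reagent.
theoretical n(NaCl) = (2/1) × 0.6694 = 1.339 mol → 78.25 g
% yield = 44.3 / 78.25 × 100 = 56.61 %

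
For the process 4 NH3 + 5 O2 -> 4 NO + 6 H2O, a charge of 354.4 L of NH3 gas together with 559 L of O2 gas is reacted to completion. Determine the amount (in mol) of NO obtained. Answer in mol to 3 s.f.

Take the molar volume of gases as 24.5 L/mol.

14.5 mol

n(NH3) = 354.4 / 24.5 = 14.47 mol
n(O2) = 559.0 / 24.5 = 22.82 mol
n/ν → NH3: 3.618, O2: 4.564; NH3 is limiting.
n(NO) = (4/4) × 14.47 = 14.47 mol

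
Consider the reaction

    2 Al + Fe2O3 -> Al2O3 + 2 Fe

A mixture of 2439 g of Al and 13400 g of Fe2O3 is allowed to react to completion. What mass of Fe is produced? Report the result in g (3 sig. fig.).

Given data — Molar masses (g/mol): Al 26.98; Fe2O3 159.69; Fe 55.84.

n(Al) = 2439 / 26.98 = 90.40 mol
n(Fe2O3) = 13400 / 159.69 = 83.91 mol
n/ν → Al: 45.20, Fe2O3: 83.91; Al is limiting.
n(Fe) = (2/2) × 90.40 = 90.40 mol
mass = 90.40 × 55.84 = 5048 g

5050 g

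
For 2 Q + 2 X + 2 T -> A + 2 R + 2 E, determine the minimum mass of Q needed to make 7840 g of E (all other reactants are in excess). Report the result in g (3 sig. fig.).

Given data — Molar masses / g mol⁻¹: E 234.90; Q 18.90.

631 g

n(E) = 7840 / 234.90 = 33.38 mol
n(Q) = (2/2) × 33.38 = 33.38 mol
mass = 33.38 × 18.90 = 630.9 g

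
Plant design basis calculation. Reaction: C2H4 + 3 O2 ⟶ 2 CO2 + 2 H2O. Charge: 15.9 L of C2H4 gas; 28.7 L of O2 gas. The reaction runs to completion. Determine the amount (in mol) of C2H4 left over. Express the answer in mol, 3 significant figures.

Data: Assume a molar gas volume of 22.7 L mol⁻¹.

0.279 mol

n(C2H4) = 15.90 / 22.7 = 0.7004 mol
n(O2) = 28.70 / 22.7 = 1.264 mol
n/ν for C2H4 = 0.7004/1 = 0.7004
n/ν for O2 = 1.264/3 = 0.4213
Smallest n/ν is O2 → limiting reagent.
C2H4 consumed = (1/3) × 1.264 = 0.4213 mol
C2H4 remaining = 0.7004 − 0.4213 = 0.2791 mol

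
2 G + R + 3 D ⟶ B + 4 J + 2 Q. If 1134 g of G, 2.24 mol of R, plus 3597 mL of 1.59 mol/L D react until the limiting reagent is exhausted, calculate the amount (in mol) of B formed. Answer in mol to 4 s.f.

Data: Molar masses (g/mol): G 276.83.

n(G) = 1134 / 276.83 = 4.096 mol
n(R) = 2.240 mol
n(D) = 1.59 × 3597/1000 = 5.719 mol
n/ν for G = 4.096/2 = 2.048
n/ν for R = 2.240/1 = 2.240
n/ν for D = 5.719/3 = 1.906
Smallest n/ν is D → limiting reagent.
n(B) = (1/3) × 5.719 = 1.906 mol

1.906 mol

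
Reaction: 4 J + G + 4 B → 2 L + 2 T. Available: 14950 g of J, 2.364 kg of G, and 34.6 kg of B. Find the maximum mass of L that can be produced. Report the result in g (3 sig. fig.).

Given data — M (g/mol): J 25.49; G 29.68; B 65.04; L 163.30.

26000 g

n(J) = 14950 / 25.49 = 586.5 mol
n(G) = 2.364×1000 / 29.68 = 79.65 mol
n(B) = 34.60×1000 / 65.04 = 532.0 mol
n/ν → J: 146.6, G: 79.65, B: 133.0; G is limiting.
n(L) = (2/1) × 79.65 = 159.3 mol
mass = 159.3 × 163.30 = 26010 g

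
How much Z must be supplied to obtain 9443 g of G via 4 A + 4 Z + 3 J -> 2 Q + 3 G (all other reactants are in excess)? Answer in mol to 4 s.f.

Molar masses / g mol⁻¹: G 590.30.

n(G) = 9443 / 590.30 = 16.00 mol
n(Z) = (4/3) × 16.00 = 21.33 mol

21.33 mol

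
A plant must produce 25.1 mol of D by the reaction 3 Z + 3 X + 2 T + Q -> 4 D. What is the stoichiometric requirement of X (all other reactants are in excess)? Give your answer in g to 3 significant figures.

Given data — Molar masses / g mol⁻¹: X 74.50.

n(D) = 25.10 mol
n(X) = (3/4) × 25.10 = 18.83 mol
mass = 18.83 × 74.50 = 1403 g

1400 g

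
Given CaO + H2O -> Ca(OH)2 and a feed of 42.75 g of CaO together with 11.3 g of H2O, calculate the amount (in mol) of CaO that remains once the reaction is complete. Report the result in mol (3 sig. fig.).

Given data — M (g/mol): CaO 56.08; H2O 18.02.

0.135 mol

n(CaO) = 42.75 / 56.08 = 0.7623 mol
n(H2O) = 11.30 / 18.02 = 0.6271 mol
n/ν → CaO: 0.7623, H2O: 0.6271; H2O is limiting.
CaO consumed = (1/1) × 0.6271 = 0.6271 mol
CaO remaining = 0.7623 − 0.6271 = 0.1352 mol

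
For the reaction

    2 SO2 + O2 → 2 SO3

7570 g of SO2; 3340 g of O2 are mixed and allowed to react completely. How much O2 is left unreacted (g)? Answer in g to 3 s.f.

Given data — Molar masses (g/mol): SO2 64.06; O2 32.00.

1450 g

n(SO2) = 7570 / 64.06 = 118.2 mol
n(O2) = 3340 / 32.00 = 104.4 mol
n/ν → SO2: 59.10, O2: 104.4; SO2 is limiting.
O2 consumed = (1/2) × 118.2 = 59.10 mol
O2 remaining = 104.4 − 59.10 = 45.30 mol
mass = 45.30 × 32.00 = 1450 g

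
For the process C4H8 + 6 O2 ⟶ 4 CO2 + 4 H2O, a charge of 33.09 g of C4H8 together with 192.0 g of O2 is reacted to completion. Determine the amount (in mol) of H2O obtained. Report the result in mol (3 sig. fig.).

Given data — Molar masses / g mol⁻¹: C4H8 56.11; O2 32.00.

2.36 mol

n(C4H8) = 33.09 / 56.11 = 0.5897 mol
n(O2) = 192.0 / 32.00 = 6.000 mol
n/ν → C4H8: 0.5897, O2: 1.000; C4H8 is limiting.
n(H2O) = (4/1) × 0.5897 = 2.359 mol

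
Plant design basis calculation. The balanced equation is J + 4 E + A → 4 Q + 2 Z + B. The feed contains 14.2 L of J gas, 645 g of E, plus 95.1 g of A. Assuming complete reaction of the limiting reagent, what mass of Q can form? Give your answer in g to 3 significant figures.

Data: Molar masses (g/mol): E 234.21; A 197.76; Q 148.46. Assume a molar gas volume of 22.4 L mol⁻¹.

n(J) = 14.20 / 22.4 = 0.6339 mol
n(E) = 645.0 / 234.21 = 2.754 mol
n(A) = 95.10 / 197.76 = 0.4809 mol
n/ν for J = 0.6339/1 = 0.6339
n/ν for E = 2.754/4 = 0.6885
n/ν for A = 0.4809/1 = 0.4809
Smallest n/ν is A → limiting reagent.
n(Q) = (4/1) × 0.4809 = 1.924 mol
mass = 1.924 × 148.46 = 285.6 g

286 g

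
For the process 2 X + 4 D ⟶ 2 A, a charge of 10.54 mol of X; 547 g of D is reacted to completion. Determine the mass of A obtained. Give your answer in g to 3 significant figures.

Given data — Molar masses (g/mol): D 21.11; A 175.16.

n(X) = 10.54 mol
n(D) = 547.0 / 21.11 = 25.91 mol
n/ν for X = 10.54/2 = 5.270
n/ν for D = 25.91/4 = 6.478
Smallest n/ν is X → limiting reagent.
n(A) = (2/2) × 10.54 = 10.54 mol
mass = 10.54 × 175.16 = 1846 g

1850 g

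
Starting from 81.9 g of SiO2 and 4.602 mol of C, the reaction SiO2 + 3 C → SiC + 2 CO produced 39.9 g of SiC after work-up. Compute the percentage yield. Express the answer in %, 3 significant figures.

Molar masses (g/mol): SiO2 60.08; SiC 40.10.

73.0 %

n(SiO2) = 81.90 / 60.08 = 1.363 mol
n(C) = 4.602 mol
n/ν for SiO2 = 1.363/1 = 1.363
n/ν for C = 4.602/3 = 1.534
Smallest n/ν is SiO2 → limiting reagent.
theoretical n(SiC) = (1/1) × 1.363 = 1.363 mol → 54.66 g
% yield = 39.9 / 54.66 × 100 = 73.00 %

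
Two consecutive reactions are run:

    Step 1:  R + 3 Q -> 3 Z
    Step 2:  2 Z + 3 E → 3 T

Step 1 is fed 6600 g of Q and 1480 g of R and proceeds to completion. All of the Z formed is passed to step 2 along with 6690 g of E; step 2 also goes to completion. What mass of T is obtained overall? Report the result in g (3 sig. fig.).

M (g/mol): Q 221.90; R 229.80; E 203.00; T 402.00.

Step 1:
n(Q) = 6600 / 221.90 = 29.74 mol
n(R) = 1480 / 229.80 = 6.440 mol
n/ν for Q = 29.74/3 = 9.913
n/ν for R = 6.440/1 = 6.440
Smallest n/ν is R → limiting reagent.
n(Z) produced = (3/1) × 6.440 = 19.32 mol
Step 2:
n(Z) available = 19.32 mol
n(E) = 6690 / 203.00 = 32.96 mol
n/ν for Z = 19.32/2 = 9.660
n/ν for E = 32.96/3 = 10.99
Smallest n/ν is Z → limiting reagent.
n(T) = (3/2) × 19.32 = 28.98 mol
mass = 28.98 × 402.00 = 11650 g

11700 g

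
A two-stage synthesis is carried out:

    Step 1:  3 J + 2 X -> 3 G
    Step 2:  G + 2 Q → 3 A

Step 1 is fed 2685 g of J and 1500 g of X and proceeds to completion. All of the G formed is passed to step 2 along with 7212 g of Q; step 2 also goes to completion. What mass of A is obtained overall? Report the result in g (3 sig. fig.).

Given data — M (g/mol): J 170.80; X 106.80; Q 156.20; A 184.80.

8720 g

Step 1:
n(J) = 2685 / 170.80 = 15.72 mol
n(X) = 1500 / 106.80 = 14.04 mol
n/ν for J = 15.72/3 = 5.240
n/ν for X = 14.04/2 = 7.020
Smallest n/ν is J → limiting reagent.
n(G) produced = (3/3) × 15.72 = 15.72 mol
Step 2:
n(G) available = 15.72 mol
n(Q) = 7212 / 156.20 = 46.17 mol
n/ν for G = 15.72/1 = 15.72
n/ν for Q = 46.17/2 = 23.09
Smallest n/ν is G → limiting reagent.
n(A) = (3/1) × 15.72 = 47.16 mol
mass = 47.16 × 184.80 = 8715 g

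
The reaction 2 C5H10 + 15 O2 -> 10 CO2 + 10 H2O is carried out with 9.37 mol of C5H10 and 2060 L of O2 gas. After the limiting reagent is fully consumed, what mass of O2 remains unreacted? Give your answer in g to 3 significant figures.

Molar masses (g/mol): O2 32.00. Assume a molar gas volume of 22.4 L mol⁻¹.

694 g

n(C5H10) = 9.370 mol
n(O2) = 2060 / 22.4 = 91.96 mol
n/ν for C5H10 = 9.370/2 = 4.685
n/ν for O2 = 91.96/15 = 6.131
Smallest n/ν is C5H10 → limiting reagent.
O2 consumed = (15/2) × 9.370 = 70.28 mol
O2 remaining = 91.96 − 70.28 = 21.68 mol
mass = 21.68 × 32.00 = 693.8 g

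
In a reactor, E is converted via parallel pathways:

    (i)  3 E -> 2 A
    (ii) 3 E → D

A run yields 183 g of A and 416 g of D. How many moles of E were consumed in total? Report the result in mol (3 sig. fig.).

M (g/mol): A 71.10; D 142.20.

n(A) = 183 / 71.10 = 2.574 mol
n(D) = 416 / 142.20 = 2.925 mol
n(E) via (i) = (3/2)×2.574 = 3.861 mol
n(E) via (ii) = (3/1)×2.925 = 8.775 mol
total n(E) = 3.861 + 8.775 = 12.64 mol

12.6 mol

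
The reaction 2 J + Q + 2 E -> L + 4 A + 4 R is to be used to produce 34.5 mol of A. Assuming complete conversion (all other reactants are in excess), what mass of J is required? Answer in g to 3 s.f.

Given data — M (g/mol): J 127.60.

2200 g

n(A) = 34.50 mol
n(J) = (2/4) × 34.50 = 17.25 mol
mass = 17.25 × 127.60 = 2201 g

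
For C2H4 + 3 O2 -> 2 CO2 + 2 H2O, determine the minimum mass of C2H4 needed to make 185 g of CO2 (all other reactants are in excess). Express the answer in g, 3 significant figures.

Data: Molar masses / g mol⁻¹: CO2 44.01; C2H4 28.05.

n(CO2) = 185 / 44.01 = 4.204 mol
n(C2H4) = (1/2) × 4.204 = 2.102 mol
mass = 2.102 × 28.05 = 58.96 g

59.0 g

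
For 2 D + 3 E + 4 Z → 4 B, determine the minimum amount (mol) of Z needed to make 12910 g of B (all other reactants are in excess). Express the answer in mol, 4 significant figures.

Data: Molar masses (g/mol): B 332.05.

38.88 mol

n(B) = 12910 / 332.05 = 38.88 mol
n(Z) = (4/4) × 38.88 = 38.88 mol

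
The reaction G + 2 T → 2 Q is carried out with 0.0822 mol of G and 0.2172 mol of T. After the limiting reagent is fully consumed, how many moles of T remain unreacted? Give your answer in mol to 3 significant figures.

n(G) = 0.08220 mol
n(T) = 0.2172 mol
n/ν → G: 0.08220, T: 0.1086; G is limiting.
T consumed = (2/1) × 0.08220 = 0.1644 mol
T remaining = 0.2172 − 0.1644 = 0.05280 mol

0.0528 mol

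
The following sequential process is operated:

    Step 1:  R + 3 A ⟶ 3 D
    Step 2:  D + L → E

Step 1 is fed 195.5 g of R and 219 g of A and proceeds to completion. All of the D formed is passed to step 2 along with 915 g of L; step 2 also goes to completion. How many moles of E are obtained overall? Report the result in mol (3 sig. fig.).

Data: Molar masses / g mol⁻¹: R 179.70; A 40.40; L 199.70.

Step 1:
n(R) = 195.5 / 179.70 = 1.088 mol
n(A) = 219.0 / 40.40 = 5.421 mol
n/ν → R: 1.088, A: 1.807; R is limiting.
n(D) produced = (3/1) × 1.088 = 3.264 mol
Step 2:
n(D) available = 3.264 mol
n(L) = 915.0 / 199.70 = 4.582 mol
n/ν → D: 3.264, L: 4.582; D is limiting.
n(E) = (1/1) × 3.264 = 3.264 mol

3.26 mol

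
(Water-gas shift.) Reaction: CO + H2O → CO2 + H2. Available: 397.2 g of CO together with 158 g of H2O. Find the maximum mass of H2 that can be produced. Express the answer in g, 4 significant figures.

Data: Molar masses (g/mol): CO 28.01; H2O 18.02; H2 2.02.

n(CO) = 397.2 / 28.01 = 14.18 mol
n(H2O) = 158.0 / 18.02 = 8.768 mol
n/ν for CO = 14.18/1 = 14.18
n/ν for H2O = 8.768/1 = 8.768
Smallest n/ν is H2O → limiting reagent.
n(H2) = (1/1) × 8.768 = 8.768 mol
mass = 8.768 × 2.02 = 17.71 g

17.71 g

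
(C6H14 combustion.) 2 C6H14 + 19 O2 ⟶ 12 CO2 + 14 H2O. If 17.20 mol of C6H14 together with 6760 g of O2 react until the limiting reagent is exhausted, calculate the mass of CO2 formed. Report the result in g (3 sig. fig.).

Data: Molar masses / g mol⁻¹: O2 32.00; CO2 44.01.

4540 g

n(C6H14) = 17.20 mol
n(O2) = 6760 / 32.00 = 211.3 mol
n/ν for C6H14 = 17.20/2 = 8.600
n/ν for O2 = 211.3/19 = 11.12
Smallest n/ν is C6H14 → limiting reagent.
n(CO2) = (12/2) × 17.20 = 103.2 mol
mass = 103.2 × 44.01 = 4542 g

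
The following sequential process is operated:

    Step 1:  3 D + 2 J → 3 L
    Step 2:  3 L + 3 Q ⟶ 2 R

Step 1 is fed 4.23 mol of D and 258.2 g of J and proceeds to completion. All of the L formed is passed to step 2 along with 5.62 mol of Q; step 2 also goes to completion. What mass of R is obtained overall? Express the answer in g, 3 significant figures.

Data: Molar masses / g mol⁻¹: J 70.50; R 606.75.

Step 1:
n(D) = 4.230 mol
n(J) = 258.2 / 70.50 = 3.662 mol
n/ν for D = 4.230/3 = 1.410
n/ν for J = 3.662/2 = 1.831
Smallest n/ν is D → limiting reagent.
n(L) produced = (3/3) × 4.230 = 4.230 mol
Step 2:
n(L) available = 4.230 mol
n(Q) = 5.620 mol
n/ν for L = 4.230/3 = 1.410
n/ν for Q = 5.620/3 = 1.873
Smallest n/ν is L → limiting reagent.
n(R) = (2/3) × 4.230 = 2.820 mol
mass = 2.820 × 606.75 = 1711 g

1710 g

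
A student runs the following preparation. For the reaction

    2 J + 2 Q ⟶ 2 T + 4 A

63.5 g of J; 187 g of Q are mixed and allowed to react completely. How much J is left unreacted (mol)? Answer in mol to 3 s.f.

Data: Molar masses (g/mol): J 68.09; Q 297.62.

0.304 mol

n(J) = 63.50 / 68.09 = 0.9326 mol
n(Q) = 187.0 / 297.62 = 0.6283 mol
n/ν for J = 0.9326/2 = 0.4663
n/ν for Q = 0.6283/2 = 0.3142
Smallest n/ν is Q → limiting reagent.
J consumed = (2/2) × 0.6283 = 0.6283 mol
J remaining = 0.9326 − 0.6283 = 0.3043 mol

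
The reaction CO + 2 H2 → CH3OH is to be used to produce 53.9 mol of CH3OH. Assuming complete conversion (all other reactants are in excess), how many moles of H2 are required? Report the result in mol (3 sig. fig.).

108 mol

n(CH3OH) = 53.90 mol
n(H2) = (2/1) × 53.90 = 107.8 mol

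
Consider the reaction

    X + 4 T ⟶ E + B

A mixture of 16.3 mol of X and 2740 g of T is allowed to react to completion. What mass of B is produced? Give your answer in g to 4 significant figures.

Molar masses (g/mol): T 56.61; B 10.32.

n(X) = 16.30 mol
n(T) = 2740 / 56.61 = 48.40 mol
n/ν for X = 16.30/1 = 16.30
n/ν for T = 48.40/4 = 12.10
Smallest n/ν is T → limiting reagent.
n(B) = (1/4) × 48.40 = 12.10 mol
mass = 12.10 × 10.32 = 124.9 g

124.9 g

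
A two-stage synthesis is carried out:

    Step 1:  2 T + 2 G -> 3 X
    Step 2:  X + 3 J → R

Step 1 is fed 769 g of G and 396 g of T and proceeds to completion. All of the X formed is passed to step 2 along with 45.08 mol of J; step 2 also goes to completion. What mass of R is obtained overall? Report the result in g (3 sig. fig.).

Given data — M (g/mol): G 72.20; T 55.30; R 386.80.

Step 1:
n(G) = 769.0 / 72.20 = 10.65 mol
n(T) = 396.0 / 55.30 = 7.161 mol
n/ν → G: 5.325, T: 3.581; T is limiting.
n(X) produced = (3/2) × 7.161 = 10.74 mol
Step 2:
n(X) available = 10.74 mol
n(J) = 45.08 mol
n/ν → X: 10.74, J: 15.03; X is limiting.
n(R) = (1/1) × 10.74 = 10.74 mol
mass = 10.74 × 386.80 = 4154 g

4150 g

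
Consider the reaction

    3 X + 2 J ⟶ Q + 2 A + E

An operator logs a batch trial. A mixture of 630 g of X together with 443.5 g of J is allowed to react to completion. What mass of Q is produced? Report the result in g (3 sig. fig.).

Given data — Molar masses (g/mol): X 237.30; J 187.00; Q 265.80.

n(X) = 630.0 / 237.30 = 2.655 mol
n(J) = 443.5 / 187.00 = 2.372 mol
n/ν for X = 2.655/3 = 0.8850
n/ν for J = 2.372/2 = 1.186
Smallest n/ν is X → limiting reagent.
n(Q) = (1/3) × 2.655 = 0.8850 mol
mass = 0.8850 × 265.80 = 235.2 g

235 g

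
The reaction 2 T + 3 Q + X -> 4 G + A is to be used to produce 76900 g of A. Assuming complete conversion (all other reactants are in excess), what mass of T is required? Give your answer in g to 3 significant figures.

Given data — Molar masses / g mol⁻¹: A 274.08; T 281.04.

n(A) = 76900 / 274.08 = 280.6 mol
n(T) = (2/1) × 280.6 = 561.2 mol
mass = 561.2 × 281.04 = 157700 g

158000 g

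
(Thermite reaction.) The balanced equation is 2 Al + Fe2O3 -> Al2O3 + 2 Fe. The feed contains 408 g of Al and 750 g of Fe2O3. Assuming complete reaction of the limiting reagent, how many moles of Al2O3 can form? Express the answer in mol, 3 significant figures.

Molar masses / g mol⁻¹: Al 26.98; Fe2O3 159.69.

n(Al) = 408.0 / 26.98 = 15.12 mol
n(Fe2O3) = 750.0 / 159.69 = 4.697 mol
n/ν for Al = 15.12/2 = 7.560
n/ν for Fe2O3 = 4.697/1 = 4.697
Smallest n/ν is Fe2O3 → limiting reagent.
n(Al2O3) = (1/1) × 4.697 = 4.697 mol

4.70 mol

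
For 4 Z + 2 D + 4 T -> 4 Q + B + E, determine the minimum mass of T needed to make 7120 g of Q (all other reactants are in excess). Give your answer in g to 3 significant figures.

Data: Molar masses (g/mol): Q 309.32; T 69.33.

1600 g

n(Q) = 7120 / 309.32 = 23.02 mol
n(T) = (4/4) × 23.02 = 23.02 mol
mass = 23.02 × 69.33 = 1596 g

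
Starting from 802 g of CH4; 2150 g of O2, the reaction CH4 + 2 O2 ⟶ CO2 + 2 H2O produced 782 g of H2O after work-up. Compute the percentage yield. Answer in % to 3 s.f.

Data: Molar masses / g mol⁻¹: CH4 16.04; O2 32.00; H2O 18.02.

64.6 %

n(CH4) = 802.0 / 16.04 = 50.00 mol
n(O2) = 2150 / 32.00 = 67.19 mol
n/ν for CH4 = 50.00/1 = 50.00
n/ν for O2 = 67.19/2 = 33.60
Smallest n/ν is O2 → limiting reagent.
theoretical n(H2O) = (2/2) × 67.19 = 67.19 mol → 1211 g
% yield = 782 / 1211 × 100 = 64.57 %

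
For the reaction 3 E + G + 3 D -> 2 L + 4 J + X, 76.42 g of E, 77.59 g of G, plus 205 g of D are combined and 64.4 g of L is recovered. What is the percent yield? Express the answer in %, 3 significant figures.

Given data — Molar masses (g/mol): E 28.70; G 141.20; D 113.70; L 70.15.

83.5 %

n(E) = 76.42 / 28.70 = 2.663 mol
n(G) = 77.59 / 141.20 = 0.5495 mol
n(D) = 205.0 / 113.70 = 1.803 mol
n/ν → E: 0.8877, G: 0.5495, D: 0.6010; G is limiting.
theoretical n(L) = (2/1) × 0.5495 = 1.099 mol → 77.09 g
% yield = 64.4 / 77.09 × 100 = 83.54 %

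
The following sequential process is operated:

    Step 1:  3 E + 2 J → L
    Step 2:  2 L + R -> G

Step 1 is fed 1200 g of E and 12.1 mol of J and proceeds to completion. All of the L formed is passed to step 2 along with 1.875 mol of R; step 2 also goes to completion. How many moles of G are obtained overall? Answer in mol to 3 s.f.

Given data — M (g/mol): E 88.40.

Step 1:
n(E) = 1200 / 88.40 = 13.57 mol
n(J) = 12.10 mol
n/ν for E = 13.57/3 = 4.523
n/ν for J = 12.10/2 = 6.050
Smallest n/ν is E → limiting reagent.
n(L) produced = (1/3) × 13.57 = 4.523 mol
Step 2:
n(L) available = 4.523 mol
n(R) = 1.875 mol
n/ν for L = 4.523/2 = 2.262
n/ν for R = 1.875/1 = 1.875
Smallest n/ν is R → limiting reagent.
n(G) = (1/1) × 1.875 = 1.875 mol

1.88 mol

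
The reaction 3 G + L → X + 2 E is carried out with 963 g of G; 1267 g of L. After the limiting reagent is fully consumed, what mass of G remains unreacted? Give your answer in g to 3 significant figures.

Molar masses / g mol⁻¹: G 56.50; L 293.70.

n(G) = 963.0 / 56.50 = 17.04 mol
n(L) = 1267 / 293.70 = 4.314 mol
n/ν → G: 5.680, L: 4.314; L is limiting.
G consumed = (3/1) × 4.314 = 12.94 mol
G remaining = 17.04 − 12.94 = 4.100 mol
mass = 4.100 × 56.50 = 231.7 g

232 g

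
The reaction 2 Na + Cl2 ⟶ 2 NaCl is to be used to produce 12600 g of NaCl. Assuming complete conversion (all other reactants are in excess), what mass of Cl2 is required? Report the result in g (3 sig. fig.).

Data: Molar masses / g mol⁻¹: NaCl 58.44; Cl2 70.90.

7640 g

n(NaCl) = 12600 / 58.44 = 215.6 mol
n(Cl2) = (1/2) × 215.6 = 107.8 mol
mass = 107.8 × 70.90 = 7643 g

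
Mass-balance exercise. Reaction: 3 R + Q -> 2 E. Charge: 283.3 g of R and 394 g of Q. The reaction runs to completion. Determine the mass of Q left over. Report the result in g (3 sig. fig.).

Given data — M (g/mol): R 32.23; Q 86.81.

140 g

n(R) = 283.3 / 32.23 = 8.790 mol
n(Q) = 394.0 / 86.81 = 4.539 mol
n/ν → R: 2.930, Q: 4.539; R is limiting.
Q consumed = (1/3) × 8.790 = 2.930 mol
Q remaining = 4.539 − 2.930 = 1.609 mol
mass = 1.609 × 86.81 = 139.7 g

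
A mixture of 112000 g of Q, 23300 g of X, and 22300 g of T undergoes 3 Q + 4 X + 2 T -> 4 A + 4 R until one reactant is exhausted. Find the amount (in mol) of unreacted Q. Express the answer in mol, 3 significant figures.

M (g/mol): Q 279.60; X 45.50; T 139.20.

160 mol

n(Q) = 112000 / 279.60 = 400.6 mol
n(X) = 23300 / 45.50 = 512.1 mol
n(T) = 22300 / 139.20 = 160.2 mol
n/ν → Q: 133.5, X: 128.0, T: 80.10; T is limiting.
Q consumed = (3/2) × 160.2 = 240.3 mol
Q remaining = 400.6 − 240.3 = 160.3 mol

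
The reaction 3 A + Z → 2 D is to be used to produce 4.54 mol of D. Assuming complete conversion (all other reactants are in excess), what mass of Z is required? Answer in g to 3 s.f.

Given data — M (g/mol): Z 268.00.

n(D) = 4.540 mol
n(Z) = (1/2) × 4.540 = 2.270 mol
mass = 2.270 × 268.00 = 608.4 g

608 g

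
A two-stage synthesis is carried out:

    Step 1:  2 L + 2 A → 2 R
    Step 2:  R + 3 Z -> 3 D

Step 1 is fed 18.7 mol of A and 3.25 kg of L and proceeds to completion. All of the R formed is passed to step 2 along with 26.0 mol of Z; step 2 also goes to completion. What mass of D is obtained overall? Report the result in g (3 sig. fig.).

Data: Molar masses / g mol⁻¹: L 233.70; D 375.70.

Step 1:
n(A) = 18.70 mol
n(L) = 3.250×1000 / 233.70 = 13.91 mol
n/ν → A: 9.350, L: 6.955; L is limiting.
n(R) produced = (2/2) × 13.91 = 13.91 mol
Step 2:
n(R) available = 13.91 mol
n(Z) = 26.00 mol
n/ν → R: 13.91, Z: 8.667; Z is limiting.
n(D) = (3/3) × 26.00 = 26.00 mol
mass = 26.00 × 375.70 = 9768 g

9770 g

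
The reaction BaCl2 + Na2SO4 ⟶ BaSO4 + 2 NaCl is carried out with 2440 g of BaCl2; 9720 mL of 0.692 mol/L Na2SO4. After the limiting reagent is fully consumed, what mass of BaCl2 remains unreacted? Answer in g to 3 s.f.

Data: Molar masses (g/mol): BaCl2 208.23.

1040 g

n(BaCl2) = 2440 / 208.23 = 11.72 mol
n(Na2SO4) = 0.692 × 9720/1000 = 6.726 mol
n/ν for BaCl2 = 11.72/1 = 11.72
n/ν for Na2SO4 = 6.726/1 = 6.726
Smallest n/ν is Na2SO4 → limiting reagent.
BaCl2 consumed = (1/1) × 6.726 = 6.726 mol
BaCl2 remaining = 11.72 − 6.726 = 4.994 mol
mass = 4.994 × 208.23 = 1040 g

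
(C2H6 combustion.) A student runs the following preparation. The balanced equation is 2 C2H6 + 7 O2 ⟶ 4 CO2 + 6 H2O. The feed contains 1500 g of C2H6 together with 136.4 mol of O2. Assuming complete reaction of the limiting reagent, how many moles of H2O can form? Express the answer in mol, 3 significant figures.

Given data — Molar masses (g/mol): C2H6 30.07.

117 mol

n(C2H6) = 1500 / 30.07 = 49.88 mol
n(O2) = 136.4 mol
n/ν for C2H6 = 49.88/2 = 24.94
n/ν for O2 = 136.4/7 = 19.49
Smallest n/ν is O2 → limiting reagent.
n(H2O) = (6/7) × 136.4 = 116.9 mol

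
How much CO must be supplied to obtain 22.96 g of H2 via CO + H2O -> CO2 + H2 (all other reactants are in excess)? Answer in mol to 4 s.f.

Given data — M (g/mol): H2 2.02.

11.37 mol

n(H2) = 22.96 / 2.02 = 11.37 mol
n(CO) = (1/1) × 11.37 = 11.37 mol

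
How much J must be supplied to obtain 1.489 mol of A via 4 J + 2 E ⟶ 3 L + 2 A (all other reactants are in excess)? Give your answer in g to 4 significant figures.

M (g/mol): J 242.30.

721.6 g

n(A) = 1.489 mol
n(J) = (4/2) × 1.489 = 2.978 mol
mass = 2.978 × 242.30 = 721.6 g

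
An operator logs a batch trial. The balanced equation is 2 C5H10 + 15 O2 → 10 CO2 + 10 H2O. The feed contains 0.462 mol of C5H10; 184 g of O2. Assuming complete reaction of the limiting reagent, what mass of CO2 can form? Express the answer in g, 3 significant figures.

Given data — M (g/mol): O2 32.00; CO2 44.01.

102 g

n(C5H10) = 0.4620 mol
n(O2) = 184.0 / 32.00 = 5.750 mol
n/ν for C5H10 = 0.4620/2 = 0.2310
n/ν for O2 = 5.750/15 = 0.3833
Smallest n/ν is C5H10 → limiting reagent.
n(CO2) = (10/2) × 0.4620 = 2.310 mol
mass = 2.310 × 44.01 = 101.7 g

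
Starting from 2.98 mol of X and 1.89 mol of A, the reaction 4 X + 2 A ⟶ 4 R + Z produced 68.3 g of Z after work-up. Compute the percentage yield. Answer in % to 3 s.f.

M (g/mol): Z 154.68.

59.3 %

n(X) = 2.980 mol
n(A) = 1.890 mol
n/ν for X = 2.980/4 = 0.7450
n/ν for A = 1.890/2 = 0.9450
Smallest n/ν is X → limiting reagent.
theoretical n(Z) = (1/4) × 2.980 = 0.7450 mol → 115.2 g
% yield = 68.3 / 115.2 × 100 = 59.29 %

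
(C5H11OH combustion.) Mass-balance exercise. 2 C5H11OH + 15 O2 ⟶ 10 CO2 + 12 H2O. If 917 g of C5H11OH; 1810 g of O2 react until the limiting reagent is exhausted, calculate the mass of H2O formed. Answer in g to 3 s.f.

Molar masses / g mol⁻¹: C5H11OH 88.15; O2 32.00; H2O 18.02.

n(C5H11OH) = 917.0 / 88.15 = 10.40 mol
n(O2) = 1810 / 32.00 = 56.56 mol
n/ν for C5H11OH = 10.40/2 = 5.200
n/ν for O2 = 56.56/15 = 3.771
Smallest n/ν is O2 → limiting reagent.
n(H2O) = (12/15) × 56.56 = 45.25 mol
mass = 45.25 × 18.02 = 815.4 g

815 g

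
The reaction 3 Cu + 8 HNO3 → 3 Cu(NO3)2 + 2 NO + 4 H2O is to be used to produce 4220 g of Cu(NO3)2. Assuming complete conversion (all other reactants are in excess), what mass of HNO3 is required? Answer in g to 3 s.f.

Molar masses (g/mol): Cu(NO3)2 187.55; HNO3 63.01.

3780 g

n(Cu(NO3)2) = 4220 / 187.55 = 22.50 mol
n(HNO3) = (8/3) × 22.50 = 60.00 mol
mass = 60.00 × 63.01 = 3781 g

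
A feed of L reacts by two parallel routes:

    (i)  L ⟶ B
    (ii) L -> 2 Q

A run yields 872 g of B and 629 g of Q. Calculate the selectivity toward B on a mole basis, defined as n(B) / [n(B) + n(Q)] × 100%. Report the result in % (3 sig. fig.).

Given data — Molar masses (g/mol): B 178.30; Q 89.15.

n(B) = 872 / 178.30 = 4.891 mol
n(Q) = 629 / 89.15 = 7.056 mol
selectivity = 4.891/(4.891+7.056) × 100 = 40.94 %

40.9 %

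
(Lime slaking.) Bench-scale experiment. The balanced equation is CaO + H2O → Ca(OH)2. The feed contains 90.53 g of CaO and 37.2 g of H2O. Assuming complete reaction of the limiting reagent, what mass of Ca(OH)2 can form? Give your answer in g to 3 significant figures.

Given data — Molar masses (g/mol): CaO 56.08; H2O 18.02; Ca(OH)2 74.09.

120 g

n(CaO) = 90.53 / 56.08 = 1.614 mol
n(H2O) = 37.20 / 18.02 = 2.064 mol
n/ν for CaO = 1.614/1 = 1.614
n/ν for H2O = 2.064/1 = 2.064
Smallest n/ν is CaO → limiting reagent.
n(Ca(OH)2) = (1/1) × 1.614 = 1.614 mol
mass = 1.614 × 74.09 = 119.6 g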